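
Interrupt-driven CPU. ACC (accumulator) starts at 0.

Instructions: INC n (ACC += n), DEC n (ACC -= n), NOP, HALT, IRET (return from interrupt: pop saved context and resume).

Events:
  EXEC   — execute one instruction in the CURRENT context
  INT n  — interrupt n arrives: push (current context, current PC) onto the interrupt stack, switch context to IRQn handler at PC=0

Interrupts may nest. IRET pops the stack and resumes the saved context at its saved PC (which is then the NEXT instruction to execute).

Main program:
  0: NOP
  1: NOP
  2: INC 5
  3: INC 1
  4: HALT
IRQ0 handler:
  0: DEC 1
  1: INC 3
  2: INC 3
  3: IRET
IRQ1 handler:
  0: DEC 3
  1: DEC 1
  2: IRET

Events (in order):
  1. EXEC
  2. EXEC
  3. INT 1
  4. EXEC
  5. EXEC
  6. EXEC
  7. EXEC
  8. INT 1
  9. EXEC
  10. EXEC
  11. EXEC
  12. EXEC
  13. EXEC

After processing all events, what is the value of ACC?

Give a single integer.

Answer: -2

Derivation:
Event 1 (EXEC): [MAIN] PC=0: NOP
Event 2 (EXEC): [MAIN] PC=1: NOP
Event 3 (INT 1): INT 1 arrives: push (MAIN, PC=2), enter IRQ1 at PC=0 (depth now 1)
Event 4 (EXEC): [IRQ1] PC=0: DEC 3 -> ACC=-3
Event 5 (EXEC): [IRQ1] PC=1: DEC 1 -> ACC=-4
Event 6 (EXEC): [IRQ1] PC=2: IRET -> resume MAIN at PC=2 (depth now 0)
Event 7 (EXEC): [MAIN] PC=2: INC 5 -> ACC=1
Event 8 (INT 1): INT 1 arrives: push (MAIN, PC=3), enter IRQ1 at PC=0 (depth now 1)
Event 9 (EXEC): [IRQ1] PC=0: DEC 3 -> ACC=-2
Event 10 (EXEC): [IRQ1] PC=1: DEC 1 -> ACC=-3
Event 11 (EXEC): [IRQ1] PC=2: IRET -> resume MAIN at PC=3 (depth now 0)
Event 12 (EXEC): [MAIN] PC=3: INC 1 -> ACC=-2
Event 13 (EXEC): [MAIN] PC=4: HALT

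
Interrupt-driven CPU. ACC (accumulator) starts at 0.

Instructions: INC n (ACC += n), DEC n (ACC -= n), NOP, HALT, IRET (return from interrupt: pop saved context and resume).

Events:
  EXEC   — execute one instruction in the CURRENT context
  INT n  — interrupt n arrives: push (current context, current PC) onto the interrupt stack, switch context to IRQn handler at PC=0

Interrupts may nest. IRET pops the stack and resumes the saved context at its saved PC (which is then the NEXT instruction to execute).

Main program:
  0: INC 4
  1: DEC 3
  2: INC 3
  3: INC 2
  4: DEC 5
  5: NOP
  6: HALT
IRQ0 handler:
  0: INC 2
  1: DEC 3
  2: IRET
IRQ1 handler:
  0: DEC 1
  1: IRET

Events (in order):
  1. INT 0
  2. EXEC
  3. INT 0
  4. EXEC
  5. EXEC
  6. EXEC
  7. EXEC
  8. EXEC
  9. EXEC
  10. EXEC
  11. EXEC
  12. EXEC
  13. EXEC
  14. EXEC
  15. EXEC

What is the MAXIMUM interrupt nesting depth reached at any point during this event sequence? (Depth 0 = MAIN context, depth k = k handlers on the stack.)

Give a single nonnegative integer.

Event 1 (INT 0): INT 0 arrives: push (MAIN, PC=0), enter IRQ0 at PC=0 (depth now 1) [depth=1]
Event 2 (EXEC): [IRQ0] PC=0: INC 2 -> ACC=2 [depth=1]
Event 3 (INT 0): INT 0 arrives: push (IRQ0, PC=1), enter IRQ0 at PC=0 (depth now 2) [depth=2]
Event 4 (EXEC): [IRQ0] PC=0: INC 2 -> ACC=4 [depth=2]
Event 5 (EXEC): [IRQ0] PC=1: DEC 3 -> ACC=1 [depth=2]
Event 6 (EXEC): [IRQ0] PC=2: IRET -> resume IRQ0 at PC=1 (depth now 1) [depth=1]
Event 7 (EXEC): [IRQ0] PC=1: DEC 3 -> ACC=-2 [depth=1]
Event 8 (EXEC): [IRQ0] PC=2: IRET -> resume MAIN at PC=0 (depth now 0) [depth=0]
Event 9 (EXEC): [MAIN] PC=0: INC 4 -> ACC=2 [depth=0]
Event 10 (EXEC): [MAIN] PC=1: DEC 3 -> ACC=-1 [depth=0]
Event 11 (EXEC): [MAIN] PC=2: INC 3 -> ACC=2 [depth=0]
Event 12 (EXEC): [MAIN] PC=3: INC 2 -> ACC=4 [depth=0]
Event 13 (EXEC): [MAIN] PC=4: DEC 5 -> ACC=-1 [depth=0]
Event 14 (EXEC): [MAIN] PC=5: NOP [depth=0]
Event 15 (EXEC): [MAIN] PC=6: HALT [depth=0]
Max depth observed: 2

Answer: 2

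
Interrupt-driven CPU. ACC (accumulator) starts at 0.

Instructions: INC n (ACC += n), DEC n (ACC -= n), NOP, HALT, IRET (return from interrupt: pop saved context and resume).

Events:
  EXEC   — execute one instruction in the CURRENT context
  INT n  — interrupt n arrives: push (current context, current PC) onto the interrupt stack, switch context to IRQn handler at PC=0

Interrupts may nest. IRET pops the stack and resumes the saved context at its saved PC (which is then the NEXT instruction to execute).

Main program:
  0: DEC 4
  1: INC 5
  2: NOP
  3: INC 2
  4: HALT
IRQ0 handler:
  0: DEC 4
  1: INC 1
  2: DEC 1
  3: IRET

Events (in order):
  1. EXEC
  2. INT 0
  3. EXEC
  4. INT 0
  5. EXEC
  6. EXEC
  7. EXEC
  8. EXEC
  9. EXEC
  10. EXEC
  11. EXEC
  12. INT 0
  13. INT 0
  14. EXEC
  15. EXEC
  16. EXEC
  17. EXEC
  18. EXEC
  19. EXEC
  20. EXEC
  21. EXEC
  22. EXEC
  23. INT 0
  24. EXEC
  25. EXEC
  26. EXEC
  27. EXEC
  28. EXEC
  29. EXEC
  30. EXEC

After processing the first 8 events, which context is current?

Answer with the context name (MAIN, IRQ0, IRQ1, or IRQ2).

Answer: IRQ0

Derivation:
Event 1 (EXEC): [MAIN] PC=0: DEC 4 -> ACC=-4
Event 2 (INT 0): INT 0 arrives: push (MAIN, PC=1), enter IRQ0 at PC=0 (depth now 1)
Event 3 (EXEC): [IRQ0] PC=0: DEC 4 -> ACC=-8
Event 4 (INT 0): INT 0 arrives: push (IRQ0, PC=1), enter IRQ0 at PC=0 (depth now 2)
Event 5 (EXEC): [IRQ0] PC=0: DEC 4 -> ACC=-12
Event 6 (EXEC): [IRQ0] PC=1: INC 1 -> ACC=-11
Event 7 (EXEC): [IRQ0] PC=2: DEC 1 -> ACC=-12
Event 8 (EXEC): [IRQ0] PC=3: IRET -> resume IRQ0 at PC=1 (depth now 1)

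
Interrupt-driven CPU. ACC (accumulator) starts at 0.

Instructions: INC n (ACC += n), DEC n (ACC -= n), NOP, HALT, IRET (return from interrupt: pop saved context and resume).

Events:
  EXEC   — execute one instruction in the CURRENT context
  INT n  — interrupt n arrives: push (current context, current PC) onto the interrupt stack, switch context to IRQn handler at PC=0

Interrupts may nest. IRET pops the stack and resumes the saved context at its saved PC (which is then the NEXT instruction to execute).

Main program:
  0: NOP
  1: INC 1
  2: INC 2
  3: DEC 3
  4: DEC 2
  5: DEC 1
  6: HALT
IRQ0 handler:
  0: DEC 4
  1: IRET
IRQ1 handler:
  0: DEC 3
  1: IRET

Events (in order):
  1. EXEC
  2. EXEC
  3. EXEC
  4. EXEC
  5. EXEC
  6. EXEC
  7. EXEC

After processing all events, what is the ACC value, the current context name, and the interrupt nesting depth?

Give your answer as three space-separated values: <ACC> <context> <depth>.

Answer: -3 MAIN 0

Derivation:
Event 1 (EXEC): [MAIN] PC=0: NOP
Event 2 (EXEC): [MAIN] PC=1: INC 1 -> ACC=1
Event 3 (EXEC): [MAIN] PC=2: INC 2 -> ACC=3
Event 4 (EXEC): [MAIN] PC=3: DEC 3 -> ACC=0
Event 5 (EXEC): [MAIN] PC=4: DEC 2 -> ACC=-2
Event 6 (EXEC): [MAIN] PC=5: DEC 1 -> ACC=-3
Event 7 (EXEC): [MAIN] PC=6: HALT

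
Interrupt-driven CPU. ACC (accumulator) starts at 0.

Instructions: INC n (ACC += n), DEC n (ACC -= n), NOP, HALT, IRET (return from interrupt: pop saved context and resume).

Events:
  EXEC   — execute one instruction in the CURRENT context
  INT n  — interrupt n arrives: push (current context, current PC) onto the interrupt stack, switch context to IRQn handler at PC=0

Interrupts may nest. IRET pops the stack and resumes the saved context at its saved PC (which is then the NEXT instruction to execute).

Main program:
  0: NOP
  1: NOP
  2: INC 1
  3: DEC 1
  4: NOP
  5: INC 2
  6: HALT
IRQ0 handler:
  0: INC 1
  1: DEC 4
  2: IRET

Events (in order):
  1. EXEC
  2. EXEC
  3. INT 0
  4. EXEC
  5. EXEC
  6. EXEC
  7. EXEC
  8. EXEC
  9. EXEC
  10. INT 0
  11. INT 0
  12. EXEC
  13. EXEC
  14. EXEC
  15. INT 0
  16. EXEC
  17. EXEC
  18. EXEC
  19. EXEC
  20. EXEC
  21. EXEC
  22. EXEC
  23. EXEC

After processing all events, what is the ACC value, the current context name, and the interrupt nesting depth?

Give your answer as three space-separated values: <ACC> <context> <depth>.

Event 1 (EXEC): [MAIN] PC=0: NOP
Event 2 (EXEC): [MAIN] PC=1: NOP
Event 3 (INT 0): INT 0 arrives: push (MAIN, PC=2), enter IRQ0 at PC=0 (depth now 1)
Event 4 (EXEC): [IRQ0] PC=0: INC 1 -> ACC=1
Event 5 (EXEC): [IRQ0] PC=1: DEC 4 -> ACC=-3
Event 6 (EXEC): [IRQ0] PC=2: IRET -> resume MAIN at PC=2 (depth now 0)
Event 7 (EXEC): [MAIN] PC=2: INC 1 -> ACC=-2
Event 8 (EXEC): [MAIN] PC=3: DEC 1 -> ACC=-3
Event 9 (EXEC): [MAIN] PC=4: NOP
Event 10 (INT 0): INT 0 arrives: push (MAIN, PC=5), enter IRQ0 at PC=0 (depth now 1)
Event 11 (INT 0): INT 0 arrives: push (IRQ0, PC=0), enter IRQ0 at PC=0 (depth now 2)
Event 12 (EXEC): [IRQ0] PC=0: INC 1 -> ACC=-2
Event 13 (EXEC): [IRQ0] PC=1: DEC 4 -> ACC=-6
Event 14 (EXEC): [IRQ0] PC=2: IRET -> resume IRQ0 at PC=0 (depth now 1)
Event 15 (INT 0): INT 0 arrives: push (IRQ0, PC=0), enter IRQ0 at PC=0 (depth now 2)
Event 16 (EXEC): [IRQ0] PC=0: INC 1 -> ACC=-5
Event 17 (EXEC): [IRQ0] PC=1: DEC 4 -> ACC=-9
Event 18 (EXEC): [IRQ0] PC=2: IRET -> resume IRQ0 at PC=0 (depth now 1)
Event 19 (EXEC): [IRQ0] PC=0: INC 1 -> ACC=-8
Event 20 (EXEC): [IRQ0] PC=1: DEC 4 -> ACC=-12
Event 21 (EXEC): [IRQ0] PC=2: IRET -> resume MAIN at PC=5 (depth now 0)
Event 22 (EXEC): [MAIN] PC=5: INC 2 -> ACC=-10
Event 23 (EXEC): [MAIN] PC=6: HALT

Answer: -10 MAIN 0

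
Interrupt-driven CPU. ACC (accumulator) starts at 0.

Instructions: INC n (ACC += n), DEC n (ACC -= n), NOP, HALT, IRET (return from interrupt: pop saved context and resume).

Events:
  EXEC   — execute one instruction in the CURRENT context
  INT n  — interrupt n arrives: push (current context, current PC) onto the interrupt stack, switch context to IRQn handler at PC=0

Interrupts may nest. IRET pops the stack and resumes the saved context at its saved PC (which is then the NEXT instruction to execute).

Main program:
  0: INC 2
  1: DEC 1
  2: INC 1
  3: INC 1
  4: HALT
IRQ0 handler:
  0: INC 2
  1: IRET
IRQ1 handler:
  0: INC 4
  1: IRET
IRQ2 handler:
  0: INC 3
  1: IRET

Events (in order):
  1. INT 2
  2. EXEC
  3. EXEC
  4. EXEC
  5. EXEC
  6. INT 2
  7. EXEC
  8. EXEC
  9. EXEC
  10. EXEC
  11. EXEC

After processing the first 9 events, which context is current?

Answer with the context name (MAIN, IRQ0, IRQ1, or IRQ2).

Event 1 (INT 2): INT 2 arrives: push (MAIN, PC=0), enter IRQ2 at PC=0 (depth now 1)
Event 2 (EXEC): [IRQ2] PC=0: INC 3 -> ACC=3
Event 3 (EXEC): [IRQ2] PC=1: IRET -> resume MAIN at PC=0 (depth now 0)
Event 4 (EXEC): [MAIN] PC=0: INC 2 -> ACC=5
Event 5 (EXEC): [MAIN] PC=1: DEC 1 -> ACC=4
Event 6 (INT 2): INT 2 arrives: push (MAIN, PC=2), enter IRQ2 at PC=0 (depth now 1)
Event 7 (EXEC): [IRQ2] PC=0: INC 3 -> ACC=7
Event 8 (EXEC): [IRQ2] PC=1: IRET -> resume MAIN at PC=2 (depth now 0)
Event 9 (EXEC): [MAIN] PC=2: INC 1 -> ACC=8

Answer: MAIN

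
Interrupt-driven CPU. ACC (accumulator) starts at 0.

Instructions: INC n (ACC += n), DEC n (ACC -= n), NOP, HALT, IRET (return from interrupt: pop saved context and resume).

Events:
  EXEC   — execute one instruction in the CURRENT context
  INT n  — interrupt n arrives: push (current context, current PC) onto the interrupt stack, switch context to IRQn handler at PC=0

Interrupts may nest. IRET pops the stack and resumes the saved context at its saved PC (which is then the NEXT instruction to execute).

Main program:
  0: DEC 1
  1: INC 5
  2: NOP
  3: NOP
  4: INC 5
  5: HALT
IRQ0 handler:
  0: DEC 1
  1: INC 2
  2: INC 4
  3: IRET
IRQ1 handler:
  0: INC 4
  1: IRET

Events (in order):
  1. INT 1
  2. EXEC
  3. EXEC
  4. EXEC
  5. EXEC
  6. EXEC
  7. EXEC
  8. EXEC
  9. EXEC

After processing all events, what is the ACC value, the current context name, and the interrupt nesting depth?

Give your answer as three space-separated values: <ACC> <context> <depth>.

Event 1 (INT 1): INT 1 arrives: push (MAIN, PC=0), enter IRQ1 at PC=0 (depth now 1)
Event 2 (EXEC): [IRQ1] PC=0: INC 4 -> ACC=4
Event 3 (EXEC): [IRQ1] PC=1: IRET -> resume MAIN at PC=0 (depth now 0)
Event 4 (EXEC): [MAIN] PC=0: DEC 1 -> ACC=3
Event 5 (EXEC): [MAIN] PC=1: INC 5 -> ACC=8
Event 6 (EXEC): [MAIN] PC=2: NOP
Event 7 (EXEC): [MAIN] PC=3: NOP
Event 8 (EXEC): [MAIN] PC=4: INC 5 -> ACC=13
Event 9 (EXEC): [MAIN] PC=5: HALT

Answer: 13 MAIN 0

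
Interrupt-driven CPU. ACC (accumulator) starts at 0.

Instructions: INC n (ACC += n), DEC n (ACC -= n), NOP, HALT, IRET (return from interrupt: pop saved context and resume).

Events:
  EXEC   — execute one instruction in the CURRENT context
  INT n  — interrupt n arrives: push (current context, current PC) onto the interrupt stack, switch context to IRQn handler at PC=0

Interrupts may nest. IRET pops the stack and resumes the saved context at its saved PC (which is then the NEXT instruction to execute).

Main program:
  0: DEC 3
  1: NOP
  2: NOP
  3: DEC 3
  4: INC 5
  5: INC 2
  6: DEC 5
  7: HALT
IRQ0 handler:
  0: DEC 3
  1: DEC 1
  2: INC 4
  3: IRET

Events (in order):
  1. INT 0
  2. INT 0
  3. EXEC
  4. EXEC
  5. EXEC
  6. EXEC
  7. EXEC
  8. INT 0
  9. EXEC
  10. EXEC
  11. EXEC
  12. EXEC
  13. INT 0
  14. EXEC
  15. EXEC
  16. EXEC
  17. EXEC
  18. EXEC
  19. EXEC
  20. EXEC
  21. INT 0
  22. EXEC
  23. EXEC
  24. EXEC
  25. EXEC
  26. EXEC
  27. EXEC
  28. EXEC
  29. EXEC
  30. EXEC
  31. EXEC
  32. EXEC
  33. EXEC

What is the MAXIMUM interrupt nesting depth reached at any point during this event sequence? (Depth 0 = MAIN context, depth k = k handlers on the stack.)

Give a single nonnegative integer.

Event 1 (INT 0): INT 0 arrives: push (MAIN, PC=0), enter IRQ0 at PC=0 (depth now 1) [depth=1]
Event 2 (INT 0): INT 0 arrives: push (IRQ0, PC=0), enter IRQ0 at PC=0 (depth now 2) [depth=2]
Event 3 (EXEC): [IRQ0] PC=0: DEC 3 -> ACC=-3 [depth=2]
Event 4 (EXEC): [IRQ0] PC=1: DEC 1 -> ACC=-4 [depth=2]
Event 5 (EXEC): [IRQ0] PC=2: INC 4 -> ACC=0 [depth=2]
Event 6 (EXEC): [IRQ0] PC=3: IRET -> resume IRQ0 at PC=0 (depth now 1) [depth=1]
Event 7 (EXEC): [IRQ0] PC=0: DEC 3 -> ACC=-3 [depth=1]
Event 8 (INT 0): INT 0 arrives: push (IRQ0, PC=1), enter IRQ0 at PC=0 (depth now 2) [depth=2]
Event 9 (EXEC): [IRQ0] PC=0: DEC 3 -> ACC=-6 [depth=2]
Event 10 (EXEC): [IRQ0] PC=1: DEC 1 -> ACC=-7 [depth=2]
Event 11 (EXEC): [IRQ0] PC=2: INC 4 -> ACC=-3 [depth=2]
Event 12 (EXEC): [IRQ0] PC=3: IRET -> resume IRQ0 at PC=1 (depth now 1) [depth=1]
Event 13 (INT 0): INT 0 arrives: push (IRQ0, PC=1), enter IRQ0 at PC=0 (depth now 2) [depth=2]
Event 14 (EXEC): [IRQ0] PC=0: DEC 3 -> ACC=-6 [depth=2]
Event 15 (EXEC): [IRQ0] PC=1: DEC 1 -> ACC=-7 [depth=2]
Event 16 (EXEC): [IRQ0] PC=2: INC 4 -> ACC=-3 [depth=2]
Event 17 (EXEC): [IRQ0] PC=3: IRET -> resume IRQ0 at PC=1 (depth now 1) [depth=1]
Event 18 (EXEC): [IRQ0] PC=1: DEC 1 -> ACC=-4 [depth=1]
Event 19 (EXEC): [IRQ0] PC=2: INC 4 -> ACC=0 [depth=1]
Event 20 (EXEC): [IRQ0] PC=3: IRET -> resume MAIN at PC=0 (depth now 0) [depth=0]
Event 21 (INT 0): INT 0 arrives: push (MAIN, PC=0), enter IRQ0 at PC=0 (depth now 1) [depth=1]
Event 22 (EXEC): [IRQ0] PC=0: DEC 3 -> ACC=-3 [depth=1]
Event 23 (EXEC): [IRQ0] PC=1: DEC 1 -> ACC=-4 [depth=1]
Event 24 (EXEC): [IRQ0] PC=2: INC 4 -> ACC=0 [depth=1]
Event 25 (EXEC): [IRQ0] PC=3: IRET -> resume MAIN at PC=0 (depth now 0) [depth=0]
Event 26 (EXEC): [MAIN] PC=0: DEC 3 -> ACC=-3 [depth=0]
Event 27 (EXEC): [MAIN] PC=1: NOP [depth=0]
Event 28 (EXEC): [MAIN] PC=2: NOP [depth=0]
Event 29 (EXEC): [MAIN] PC=3: DEC 3 -> ACC=-6 [depth=0]
Event 30 (EXEC): [MAIN] PC=4: INC 5 -> ACC=-1 [depth=0]
Event 31 (EXEC): [MAIN] PC=5: INC 2 -> ACC=1 [depth=0]
Event 32 (EXEC): [MAIN] PC=6: DEC 5 -> ACC=-4 [depth=0]
Event 33 (EXEC): [MAIN] PC=7: HALT [depth=0]
Max depth observed: 2

Answer: 2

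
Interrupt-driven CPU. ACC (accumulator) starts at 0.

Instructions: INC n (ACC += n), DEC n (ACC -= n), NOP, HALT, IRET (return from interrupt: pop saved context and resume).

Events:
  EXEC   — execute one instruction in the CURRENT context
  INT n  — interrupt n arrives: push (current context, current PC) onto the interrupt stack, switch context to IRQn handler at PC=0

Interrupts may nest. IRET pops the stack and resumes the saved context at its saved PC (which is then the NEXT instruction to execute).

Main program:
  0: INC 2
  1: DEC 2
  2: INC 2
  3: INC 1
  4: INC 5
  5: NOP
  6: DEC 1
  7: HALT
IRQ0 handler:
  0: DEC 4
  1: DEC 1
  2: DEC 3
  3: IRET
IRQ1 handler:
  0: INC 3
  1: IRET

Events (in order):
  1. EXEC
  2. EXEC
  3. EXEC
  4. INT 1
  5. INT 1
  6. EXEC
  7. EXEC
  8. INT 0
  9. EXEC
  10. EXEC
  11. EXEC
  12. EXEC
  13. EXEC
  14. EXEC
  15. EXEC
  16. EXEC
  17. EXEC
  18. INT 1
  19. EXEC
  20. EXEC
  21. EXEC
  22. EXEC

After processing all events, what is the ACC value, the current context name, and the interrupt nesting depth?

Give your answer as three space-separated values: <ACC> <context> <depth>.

Answer: 8 MAIN 0

Derivation:
Event 1 (EXEC): [MAIN] PC=0: INC 2 -> ACC=2
Event 2 (EXEC): [MAIN] PC=1: DEC 2 -> ACC=0
Event 3 (EXEC): [MAIN] PC=2: INC 2 -> ACC=2
Event 4 (INT 1): INT 1 arrives: push (MAIN, PC=3), enter IRQ1 at PC=0 (depth now 1)
Event 5 (INT 1): INT 1 arrives: push (IRQ1, PC=0), enter IRQ1 at PC=0 (depth now 2)
Event 6 (EXEC): [IRQ1] PC=0: INC 3 -> ACC=5
Event 7 (EXEC): [IRQ1] PC=1: IRET -> resume IRQ1 at PC=0 (depth now 1)
Event 8 (INT 0): INT 0 arrives: push (IRQ1, PC=0), enter IRQ0 at PC=0 (depth now 2)
Event 9 (EXEC): [IRQ0] PC=0: DEC 4 -> ACC=1
Event 10 (EXEC): [IRQ0] PC=1: DEC 1 -> ACC=0
Event 11 (EXEC): [IRQ0] PC=2: DEC 3 -> ACC=-3
Event 12 (EXEC): [IRQ0] PC=3: IRET -> resume IRQ1 at PC=0 (depth now 1)
Event 13 (EXEC): [IRQ1] PC=0: INC 3 -> ACC=0
Event 14 (EXEC): [IRQ1] PC=1: IRET -> resume MAIN at PC=3 (depth now 0)
Event 15 (EXEC): [MAIN] PC=3: INC 1 -> ACC=1
Event 16 (EXEC): [MAIN] PC=4: INC 5 -> ACC=6
Event 17 (EXEC): [MAIN] PC=5: NOP
Event 18 (INT 1): INT 1 arrives: push (MAIN, PC=6), enter IRQ1 at PC=0 (depth now 1)
Event 19 (EXEC): [IRQ1] PC=0: INC 3 -> ACC=9
Event 20 (EXEC): [IRQ1] PC=1: IRET -> resume MAIN at PC=6 (depth now 0)
Event 21 (EXEC): [MAIN] PC=6: DEC 1 -> ACC=8
Event 22 (EXEC): [MAIN] PC=7: HALT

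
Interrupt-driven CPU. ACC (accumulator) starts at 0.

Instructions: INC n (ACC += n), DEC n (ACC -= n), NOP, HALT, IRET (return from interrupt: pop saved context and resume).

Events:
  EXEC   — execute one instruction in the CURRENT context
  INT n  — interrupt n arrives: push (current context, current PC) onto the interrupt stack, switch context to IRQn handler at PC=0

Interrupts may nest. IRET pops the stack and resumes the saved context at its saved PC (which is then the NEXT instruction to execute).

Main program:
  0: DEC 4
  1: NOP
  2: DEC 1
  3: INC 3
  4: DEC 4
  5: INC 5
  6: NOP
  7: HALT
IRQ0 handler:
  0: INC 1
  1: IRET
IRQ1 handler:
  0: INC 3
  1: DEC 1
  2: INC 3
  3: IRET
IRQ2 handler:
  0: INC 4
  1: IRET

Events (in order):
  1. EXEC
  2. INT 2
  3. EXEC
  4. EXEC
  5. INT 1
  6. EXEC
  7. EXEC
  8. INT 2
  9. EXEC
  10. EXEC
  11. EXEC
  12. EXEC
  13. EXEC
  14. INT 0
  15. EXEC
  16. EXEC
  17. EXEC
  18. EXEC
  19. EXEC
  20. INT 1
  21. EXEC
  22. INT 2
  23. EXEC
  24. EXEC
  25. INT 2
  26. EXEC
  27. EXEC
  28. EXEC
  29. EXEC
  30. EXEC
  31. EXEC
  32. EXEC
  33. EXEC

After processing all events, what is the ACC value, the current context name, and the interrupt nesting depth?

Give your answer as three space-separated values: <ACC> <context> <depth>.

Answer: 26 MAIN 0

Derivation:
Event 1 (EXEC): [MAIN] PC=0: DEC 4 -> ACC=-4
Event 2 (INT 2): INT 2 arrives: push (MAIN, PC=1), enter IRQ2 at PC=0 (depth now 1)
Event 3 (EXEC): [IRQ2] PC=0: INC 4 -> ACC=0
Event 4 (EXEC): [IRQ2] PC=1: IRET -> resume MAIN at PC=1 (depth now 0)
Event 5 (INT 1): INT 1 arrives: push (MAIN, PC=1), enter IRQ1 at PC=0 (depth now 1)
Event 6 (EXEC): [IRQ1] PC=0: INC 3 -> ACC=3
Event 7 (EXEC): [IRQ1] PC=1: DEC 1 -> ACC=2
Event 8 (INT 2): INT 2 arrives: push (IRQ1, PC=2), enter IRQ2 at PC=0 (depth now 2)
Event 9 (EXEC): [IRQ2] PC=0: INC 4 -> ACC=6
Event 10 (EXEC): [IRQ2] PC=1: IRET -> resume IRQ1 at PC=2 (depth now 1)
Event 11 (EXEC): [IRQ1] PC=2: INC 3 -> ACC=9
Event 12 (EXEC): [IRQ1] PC=3: IRET -> resume MAIN at PC=1 (depth now 0)
Event 13 (EXEC): [MAIN] PC=1: NOP
Event 14 (INT 0): INT 0 arrives: push (MAIN, PC=2), enter IRQ0 at PC=0 (depth now 1)
Event 15 (EXEC): [IRQ0] PC=0: INC 1 -> ACC=10
Event 16 (EXEC): [IRQ0] PC=1: IRET -> resume MAIN at PC=2 (depth now 0)
Event 17 (EXEC): [MAIN] PC=2: DEC 1 -> ACC=9
Event 18 (EXEC): [MAIN] PC=3: INC 3 -> ACC=12
Event 19 (EXEC): [MAIN] PC=4: DEC 4 -> ACC=8
Event 20 (INT 1): INT 1 arrives: push (MAIN, PC=5), enter IRQ1 at PC=0 (depth now 1)
Event 21 (EXEC): [IRQ1] PC=0: INC 3 -> ACC=11
Event 22 (INT 2): INT 2 arrives: push (IRQ1, PC=1), enter IRQ2 at PC=0 (depth now 2)
Event 23 (EXEC): [IRQ2] PC=0: INC 4 -> ACC=15
Event 24 (EXEC): [IRQ2] PC=1: IRET -> resume IRQ1 at PC=1 (depth now 1)
Event 25 (INT 2): INT 2 arrives: push (IRQ1, PC=1), enter IRQ2 at PC=0 (depth now 2)
Event 26 (EXEC): [IRQ2] PC=0: INC 4 -> ACC=19
Event 27 (EXEC): [IRQ2] PC=1: IRET -> resume IRQ1 at PC=1 (depth now 1)
Event 28 (EXEC): [IRQ1] PC=1: DEC 1 -> ACC=18
Event 29 (EXEC): [IRQ1] PC=2: INC 3 -> ACC=21
Event 30 (EXEC): [IRQ1] PC=3: IRET -> resume MAIN at PC=5 (depth now 0)
Event 31 (EXEC): [MAIN] PC=5: INC 5 -> ACC=26
Event 32 (EXEC): [MAIN] PC=6: NOP
Event 33 (EXEC): [MAIN] PC=7: HALT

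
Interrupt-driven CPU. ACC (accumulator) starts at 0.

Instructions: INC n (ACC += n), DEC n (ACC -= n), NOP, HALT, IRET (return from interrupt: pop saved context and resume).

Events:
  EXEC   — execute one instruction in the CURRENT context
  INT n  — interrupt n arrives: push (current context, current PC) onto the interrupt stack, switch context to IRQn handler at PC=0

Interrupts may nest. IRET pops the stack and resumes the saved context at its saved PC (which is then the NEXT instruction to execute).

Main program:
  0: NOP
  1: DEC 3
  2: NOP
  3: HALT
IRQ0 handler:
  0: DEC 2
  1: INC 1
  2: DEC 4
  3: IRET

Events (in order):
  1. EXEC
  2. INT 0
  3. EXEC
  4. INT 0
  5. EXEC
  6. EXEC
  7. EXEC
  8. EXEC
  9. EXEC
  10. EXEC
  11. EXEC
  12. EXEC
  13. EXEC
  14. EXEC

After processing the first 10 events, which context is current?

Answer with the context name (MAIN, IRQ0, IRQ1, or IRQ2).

Answer: IRQ0

Derivation:
Event 1 (EXEC): [MAIN] PC=0: NOP
Event 2 (INT 0): INT 0 arrives: push (MAIN, PC=1), enter IRQ0 at PC=0 (depth now 1)
Event 3 (EXEC): [IRQ0] PC=0: DEC 2 -> ACC=-2
Event 4 (INT 0): INT 0 arrives: push (IRQ0, PC=1), enter IRQ0 at PC=0 (depth now 2)
Event 5 (EXEC): [IRQ0] PC=0: DEC 2 -> ACC=-4
Event 6 (EXEC): [IRQ0] PC=1: INC 1 -> ACC=-3
Event 7 (EXEC): [IRQ0] PC=2: DEC 4 -> ACC=-7
Event 8 (EXEC): [IRQ0] PC=3: IRET -> resume IRQ0 at PC=1 (depth now 1)
Event 9 (EXEC): [IRQ0] PC=1: INC 1 -> ACC=-6
Event 10 (EXEC): [IRQ0] PC=2: DEC 4 -> ACC=-10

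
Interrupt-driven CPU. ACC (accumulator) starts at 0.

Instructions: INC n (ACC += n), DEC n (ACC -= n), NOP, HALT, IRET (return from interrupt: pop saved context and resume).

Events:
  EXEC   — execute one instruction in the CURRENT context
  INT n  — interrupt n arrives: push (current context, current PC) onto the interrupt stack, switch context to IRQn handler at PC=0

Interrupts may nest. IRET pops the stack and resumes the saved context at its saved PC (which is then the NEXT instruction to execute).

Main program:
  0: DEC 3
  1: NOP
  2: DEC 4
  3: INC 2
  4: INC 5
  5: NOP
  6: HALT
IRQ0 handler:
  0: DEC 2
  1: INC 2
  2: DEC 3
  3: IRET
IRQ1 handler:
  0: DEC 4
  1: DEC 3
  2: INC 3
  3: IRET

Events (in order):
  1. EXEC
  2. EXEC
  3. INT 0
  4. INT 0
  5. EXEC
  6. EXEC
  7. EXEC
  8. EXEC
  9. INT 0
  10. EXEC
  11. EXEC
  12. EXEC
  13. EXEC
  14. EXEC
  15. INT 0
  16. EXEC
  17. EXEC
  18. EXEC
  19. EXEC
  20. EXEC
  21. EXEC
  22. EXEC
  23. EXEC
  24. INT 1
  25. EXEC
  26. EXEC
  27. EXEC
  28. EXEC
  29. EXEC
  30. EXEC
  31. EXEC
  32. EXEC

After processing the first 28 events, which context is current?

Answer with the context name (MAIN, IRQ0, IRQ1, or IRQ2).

Event 1 (EXEC): [MAIN] PC=0: DEC 3 -> ACC=-3
Event 2 (EXEC): [MAIN] PC=1: NOP
Event 3 (INT 0): INT 0 arrives: push (MAIN, PC=2), enter IRQ0 at PC=0 (depth now 1)
Event 4 (INT 0): INT 0 arrives: push (IRQ0, PC=0), enter IRQ0 at PC=0 (depth now 2)
Event 5 (EXEC): [IRQ0] PC=0: DEC 2 -> ACC=-5
Event 6 (EXEC): [IRQ0] PC=1: INC 2 -> ACC=-3
Event 7 (EXEC): [IRQ0] PC=2: DEC 3 -> ACC=-6
Event 8 (EXEC): [IRQ0] PC=3: IRET -> resume IRQ0 at PC=0 (depth now 1)
Event 9 (INT 0): INT 0 arrives: push (IRQ0, PC=0), enter IRQ0 at PC=0 (depth now 2)
Event 10 (EXEC): [IRQ0] PC=0: DEC 2 -> ACC=-8
Event 11 (EXEC): [IRQ0] PC=1: INC 2 -> ACC=-6
Event 12 (EXEC): [IRQ0] PC=2: DEC 3 -> ACC=-9
Event 13 (EXEC): [IRQ0] PC=3: IRET -> resume IRQ0 at PC=0 (depth now 1)
Event 14 (EXEC): [IRQ0] PC=0: DEC 2 -> ACC=-11
Event 15 (INT 0): INT 0 arrives: push (IRQ0, PC=1), enter IRQ0 at PC=0 (depth now 2)
Event 16 (EXEC): [IRQ0] PC=0: DEC 2 -> ACC=-13
Event 17 (EXEC): [IRQ0] PC=1: INC 2 -> ACC=-11
Event 18 (EXEC): [IRQ0] PC=2: DEC 3 -> ACC=-14
Event 19 (EXEC): [IRQ0] PC=3: IRET -> resume IRQ0 at PC=1 (depth now 1)
Event 20 (EXEC): [IRQ0] PC=1: INC 2 -> ACC=-12
Event 21 (EXEC): [IRQ0] PC=2: DEC 3 -> ACC=-15
Event 22 (EXEC): [IRQ0] PC=3: IRET -> resume MAIN at PC=2 (depth now 0)
Event 23 (EXEC): [MAIN] PC=2: DEC 4 -> ACC=-19
Event 24 (INT 1): INT 1 arrives: push (MAIN, PC=3), enter IRQ1 at PC=0 (depth now 1)
Event 25 (EXEC): [IRQ1] PC=0: DEC 4 -> ACC=-23
Event 26 (EXEC): [IRQ1] PC=1: DEC 3 -> ACC=-26
Event 27 (EXEC): [IRQ1] PC=2: INC 3 -> ACC=-23
Event 28 (EXEC): [IRQ1] PC=3: IRET -> resume MAIN at PC=3 (depth now 0)

Answer: MAIN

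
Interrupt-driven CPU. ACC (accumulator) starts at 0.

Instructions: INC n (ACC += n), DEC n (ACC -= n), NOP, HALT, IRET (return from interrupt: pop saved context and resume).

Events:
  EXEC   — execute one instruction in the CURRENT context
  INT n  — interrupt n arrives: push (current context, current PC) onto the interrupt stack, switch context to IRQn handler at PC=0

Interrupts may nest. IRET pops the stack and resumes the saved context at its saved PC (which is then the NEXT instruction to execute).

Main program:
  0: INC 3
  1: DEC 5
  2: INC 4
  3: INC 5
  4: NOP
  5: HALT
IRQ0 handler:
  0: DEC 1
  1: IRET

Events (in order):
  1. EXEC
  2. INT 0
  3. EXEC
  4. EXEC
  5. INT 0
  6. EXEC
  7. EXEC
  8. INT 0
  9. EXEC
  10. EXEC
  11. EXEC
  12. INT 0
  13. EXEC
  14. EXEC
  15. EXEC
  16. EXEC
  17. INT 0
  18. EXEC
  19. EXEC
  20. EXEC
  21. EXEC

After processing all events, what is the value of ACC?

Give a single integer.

Event 1 (EXEC): [MAIN] PC=0: INC 3 -> ACC=3
Event 2 (INT 0): INT 0 arrives: push (MAIN, PC=1), enter IRQ0 at PC=0 (depth now 1)
Event 3 (EXEC): [IRQ0] PC=0: DEC 1 -> ACC=2
Event 4 (EXEC): [IRQ0] PC=1: IRET -> resume MAIN at PC=1 (depth now 0)
Event 5 (INT 0): INT 0 arrives: push (MAIN, PC=1), enter IRQ0 at PC=0 (depth now 1)
Event 6 (EXEC): [IRQ0] PC=0: DEC 1 -> ACC=1
Event 7 (EXEC): [IRQ0] PC=1: IRET -> resume MAIN at PC=1 (depth now 0)
Event 8 (INT 0): INT 0 arrives: push (MAIN, PC=1), enter IRQ0 at PC=0 (depth now 1)
Event 9 (EXEC): [IRQ0] PC=0: DEC 1 -> ACC=0
Event 10 (EXEC): [IRQ0] PC=1: IRET -> resume MAIN at PC=1 (depth now 0)
Event 11 (EXEC): [MAIN] PC=1: DEC 5 -> ACC=-5
Event 12 (INT 0): INT 0 arrives: push (MAIN, PC=2), enter IRQ0 at PC=0 (depth now 1)
Event 13 (EXEC): [IRQ0] PC=0: DEC 1 -> ACC=-6
Event 14 (EXEC): [IRQ0] PC=1: IRET -> resume MAIN at PC=2 (depth now 0)
Event 15 (EXEC): [MAIN] PC=2: INC 4 -> ACC=-2
Event 16 (EXEC): [MAIN] PC=3: INC 5 -> ACC=3
Event 17 (INT 0): INT 0 arrives: push (MAIN, PC=4), enter IRQ0 at PC=0 (depth now 1)
Event 18 (EXEC): [IRQ0] PC=0: DEC 1 -> ACC=2
Event 19 (EXEC): [IRQ0] PC=1: IRET -> resume MAIN at PC=4 (depth now 0)
Event 20 (EXEC): [MAIN] PC=4: NOP
Event 21 (EXEC): [MAIN] PC=5: HALT

Answer: 2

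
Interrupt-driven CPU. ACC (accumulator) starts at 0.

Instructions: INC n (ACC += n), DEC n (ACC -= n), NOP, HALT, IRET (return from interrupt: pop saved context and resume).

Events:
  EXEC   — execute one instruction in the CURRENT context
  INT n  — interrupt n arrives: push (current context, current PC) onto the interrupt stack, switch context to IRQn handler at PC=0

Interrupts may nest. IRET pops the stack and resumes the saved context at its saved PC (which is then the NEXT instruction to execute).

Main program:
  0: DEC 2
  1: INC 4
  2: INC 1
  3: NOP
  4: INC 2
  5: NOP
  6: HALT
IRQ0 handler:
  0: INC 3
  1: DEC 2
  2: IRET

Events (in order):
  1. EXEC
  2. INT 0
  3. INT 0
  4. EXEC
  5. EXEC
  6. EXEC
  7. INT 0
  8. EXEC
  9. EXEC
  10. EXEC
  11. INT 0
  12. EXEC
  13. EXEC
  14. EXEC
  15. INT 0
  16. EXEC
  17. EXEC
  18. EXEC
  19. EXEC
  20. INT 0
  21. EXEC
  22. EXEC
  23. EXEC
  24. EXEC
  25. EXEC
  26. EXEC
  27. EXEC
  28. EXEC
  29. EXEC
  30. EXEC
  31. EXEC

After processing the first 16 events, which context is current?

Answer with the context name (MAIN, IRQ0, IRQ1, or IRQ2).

Event 1 (EXEC): [MAIN] PC=0: DEC 2 -> ACC=-2
Event 2 (INT 0): INT 0 arrives: push (MAIN, PC=1), enter IRQ0 at PC=0 (depth now 1)
Event 3 (INT 0): INT 0 arrives: push (IRQ0, PC=0), enter IRQ0 at PC=0 (depth now 2)
Event 4 (EXEC): [IRQ0] PC=0: INC 3 -> ACC=1
Event 5 (EXEC): [IRQ0] PC=1: DEC 2 -> ACC=-1
Event 6 (EXEC): [IRQ0] PC=2: IRET -> resume IRQ0 at PC=0 (depth now 1)
Event 7 (INT 0): INT 0 arrives: push (IRQ0, PC=0), enter IRQ0 at PC=0 (depth now 2)
Event 8 (EXEC): [IRQ0] PC=0: INC 3 -> ACC=2
Event 9 (EXEC): [IRQ0] PC=1: DEC 2 -> ACC=0
Event 10 (EXEC): [IRQ0] PC=2: IRET -> resume IRQ0 at PC=0 (depth now 1)
Event 11 (INT 0): INT 0 arrives: push (IRQ0, PC=0), enter IRQ0 at PC=0 (depth now 2)
Event 12 (EXEC): [IRQ0] PC=0: INC 3 -> ACC=3
Event 13 (EXEC): [IRQ0] PC=1: DEC 2 -> ACC=1
Event 14 (EXEC): [IRQ0] PC=2: IRET -> resume IRQ0 at PC=0 (depth now 1)
Event 15 (INT 0): INT 0 arrives: push (IRQ0, PC=0), enter IRQ0 at PC=0 (depth now 2)
Event 16 (EXEC): [IRQ0] PC=0: INC 3 -> ACC=4

Answer: IRQ0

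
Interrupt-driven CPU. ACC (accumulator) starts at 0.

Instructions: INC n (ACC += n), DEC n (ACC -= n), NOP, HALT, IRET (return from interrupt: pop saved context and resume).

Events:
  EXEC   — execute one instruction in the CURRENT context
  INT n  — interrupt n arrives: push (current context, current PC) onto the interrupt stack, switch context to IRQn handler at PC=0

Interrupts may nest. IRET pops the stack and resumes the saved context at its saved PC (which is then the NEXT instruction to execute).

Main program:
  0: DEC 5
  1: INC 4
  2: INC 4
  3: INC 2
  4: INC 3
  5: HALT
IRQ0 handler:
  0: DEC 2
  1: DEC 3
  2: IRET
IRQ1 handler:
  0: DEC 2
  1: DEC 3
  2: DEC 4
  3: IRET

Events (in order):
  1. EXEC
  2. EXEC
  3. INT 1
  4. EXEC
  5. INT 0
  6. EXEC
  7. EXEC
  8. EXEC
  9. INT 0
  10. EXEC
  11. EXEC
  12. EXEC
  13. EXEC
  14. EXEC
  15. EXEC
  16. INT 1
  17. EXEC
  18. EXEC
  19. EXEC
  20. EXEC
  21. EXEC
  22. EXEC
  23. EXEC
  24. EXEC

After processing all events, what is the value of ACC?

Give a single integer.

Event 1 (EXEC): [MAIN] PC=0: DEC 5 -> ACC=-5
Event 2 (EXEC): [MAIN] PC=1: INC 4 -> ACC=-1
Event 3 (INT 1): INT 1 arrives: push (MAIN, PC=2), enter IRQ1 at PC=0 (depth now 1)
Event 4 (EXEC): [IRQ1] PC=0: DEC 2 -> ACC=-3
Event 5 (INT 0): INT 0 arrives: push (IRQ1, PC=1), enter IRQ0 at PC=0 (depth now 2)
Event 6 (EXEC): [IRQ0] PC=0: DEC 2 -> ACC=-5
Event 7 (EXEC): [IRQ0] PC=1: DEC 3 -> ACC=-8
Event 8 (EXEC): [IRQ0] PC=2: IRET -> resume IRQ1 at PC=1 (depth now 1)
Event 9 (INT 0): INT 0 arrives: push (IRQ1, PC=1), enter IRQ0 at PC=0 (depth now 2)
Event 10 (EXEC): [IRQ0] PC=0: DEC 2 -> ACC=-10
Event 11 (EXEC): [IRQ0] PC=1: DEC 3 -> ACC=-13
Event 12 (EXEC): [IRQ0] PC=2: IRET -> resume IRQ1 at PC=1 (depth now 1)
Event 13 (EXEC): [IRQ1] PC=1: DEC 3 -> ACC=-16
Event 14 (EXEC): [IRQ1] PC=2: DEC 4 -> ACC=-20
Event 15 (EXEC): [IRQ1] PC=3: IRET -> resume MAIN at PC=2 (depth now 0)
Event 16 (INT 1): INT 1 arrives: push (MAIN, PC=2), enter IRQ1 at PC=0 (depth now 1)
Event 17 (EXEC): [IRQ1] PC=0: DEC 2 -> ACC=-22
Event 18 (EXEC): [IRQ1] PC=1: DEC 3 -> ACC=-25
Event 19 (EXEC): [IRQ1] PC=2: DEC 4 -> ACC=-29
Event 20 (EXEC): [IRQ1] PC=3: IRET -> resume MAIN at PC=2 (depth now 0)
Event 21 (EXEC): [MAIN] PC=2: INC 4 -> ACC=-25
Event 22 (EXEC): [MAIN] PC=3: INC 2 -> ACC=-23
Event 23 (EXEC): [MAIN] PC=4: INC 3 -> ACC=-20
Event 24 (EXEC): [MAIN] PC=5: HALT

Answer: -20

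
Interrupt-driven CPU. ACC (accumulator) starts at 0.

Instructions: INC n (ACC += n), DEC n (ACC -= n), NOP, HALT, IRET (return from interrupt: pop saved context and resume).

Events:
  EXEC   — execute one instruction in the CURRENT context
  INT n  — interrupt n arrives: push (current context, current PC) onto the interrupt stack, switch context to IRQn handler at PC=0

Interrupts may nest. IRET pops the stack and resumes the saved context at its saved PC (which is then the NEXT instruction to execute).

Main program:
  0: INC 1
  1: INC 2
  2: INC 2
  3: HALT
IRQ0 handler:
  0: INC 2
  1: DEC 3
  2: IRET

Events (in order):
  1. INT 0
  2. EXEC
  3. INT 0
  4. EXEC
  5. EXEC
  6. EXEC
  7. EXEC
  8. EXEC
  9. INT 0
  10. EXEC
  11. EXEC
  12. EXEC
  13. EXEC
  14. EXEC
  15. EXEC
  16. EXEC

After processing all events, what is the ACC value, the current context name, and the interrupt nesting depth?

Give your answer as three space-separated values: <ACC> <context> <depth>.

Answer: 2 MAIN 0

Derivation:
Event 1 (INT 0): INT 0 arrives: push (MAIN, PC=0), enter IRQ0 at PC=0 (depth now 1)
Event 2 (EXEC): [IRQ0] PC=0: INC 2 -> ACC=2
Event 3 (INT 0): INT 0 arrives: push (IRQ0, PC=1), enter IRQ0 at PC=0 (depth now 2)
Event 4 (EXEC): [IRQ0] PC=0: INC 2 -> ACC=4
Event 5 (EXEC): [IRQ0] PC=1: DEC 3 -> ACC=1
Event 6 (EXEC): [IRQ0] PC=2: IRET -> resume IRQ0 at PC=1 (depth now 1)
Event 7 (EXEC): [IRQ0] PC=1: DEC 3 -> ACC=-2
Event 8 (EXEC): [IRQ0] PC=2: IRET -> resume MAIN at PC=0 (depth now 0)
Event 9 (INT 0): INT 0 arrives: push (MAIN, PC=0), enter IRQ0 at PC=0 (depth now 1)
Event 10 (EXEC): [IRQ0] PC=0: INC 2 -> ACC=0
Event 11 (EXEC): [IRQ0] PC=1: DEC 3 -> ACC=-3
Event 12 (EXEC): [IRQ0] PC=2: IRET -> resume MAIN at PC=0 (depth now 0)
Event 13 (EXEC): [MAIN] PC=0: INC 1 -> ACC=-2
Event 14 (EXEC): [MAIN] PC=1: INC 2 -> ACC=0
Event 15 (EXEC): [MAIN] PC=2: INC 2 -> ACC=2
Event 16 (EXEC): [MAIN] PC=3: HALT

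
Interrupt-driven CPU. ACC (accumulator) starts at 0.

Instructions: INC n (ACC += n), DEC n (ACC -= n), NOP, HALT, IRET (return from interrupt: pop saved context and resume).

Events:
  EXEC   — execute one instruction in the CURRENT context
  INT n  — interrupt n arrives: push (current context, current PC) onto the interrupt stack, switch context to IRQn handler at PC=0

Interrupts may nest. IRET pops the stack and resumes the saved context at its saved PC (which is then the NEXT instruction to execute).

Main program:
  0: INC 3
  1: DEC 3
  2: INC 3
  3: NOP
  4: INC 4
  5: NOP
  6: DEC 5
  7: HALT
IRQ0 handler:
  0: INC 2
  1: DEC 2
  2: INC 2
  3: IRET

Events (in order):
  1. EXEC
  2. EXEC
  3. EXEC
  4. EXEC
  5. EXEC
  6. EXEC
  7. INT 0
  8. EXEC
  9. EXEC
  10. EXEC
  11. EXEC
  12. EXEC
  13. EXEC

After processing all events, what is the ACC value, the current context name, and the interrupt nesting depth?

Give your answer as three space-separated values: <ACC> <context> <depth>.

Event 1 (EXEC): [MAIN] PC=0: INC 3 -> ACC=3
Event 2 (EXEC): [MAIN] PC=1: DEC 3 -> ACC=0
Event 3 (EXEC): [MAIN] PC=2: INC 3 -> ACC=3
Event 4 (EXEC): [MAIN] PC=3: NOP
Event 5 (EXEC): [MAIN] PC=4: INC 4 -> ACC=7
Event 6 (EXEC): [MAIN] PC=5: NOP
Event 7 (INT 0): INT 0 arrives: push (MAIN, PC=6), enter IRQ0 at PC=0 (depth now 1)
Event 8 (EXEC): [IRQ0] PC=0: INC 2 -> ACC=9
Event 9 (EXEC): [IRQ0] PC=1: DEC 2 -> ACC=7
Event 10 (EXEC): [IRQ0] PC=2: INC 2 -> ACC=9
Event 11 (EXEC): [IRQ0] PC=3: IRET -> resume MAIN at PC=6 (depth now 0)
Event 12 (EXEC): [MAIN] PC=6: DEC 5 -> ACC=4
Event 13 (EXEC): [MAIN] PC=7: HALT

Answer: 4 MAIN 0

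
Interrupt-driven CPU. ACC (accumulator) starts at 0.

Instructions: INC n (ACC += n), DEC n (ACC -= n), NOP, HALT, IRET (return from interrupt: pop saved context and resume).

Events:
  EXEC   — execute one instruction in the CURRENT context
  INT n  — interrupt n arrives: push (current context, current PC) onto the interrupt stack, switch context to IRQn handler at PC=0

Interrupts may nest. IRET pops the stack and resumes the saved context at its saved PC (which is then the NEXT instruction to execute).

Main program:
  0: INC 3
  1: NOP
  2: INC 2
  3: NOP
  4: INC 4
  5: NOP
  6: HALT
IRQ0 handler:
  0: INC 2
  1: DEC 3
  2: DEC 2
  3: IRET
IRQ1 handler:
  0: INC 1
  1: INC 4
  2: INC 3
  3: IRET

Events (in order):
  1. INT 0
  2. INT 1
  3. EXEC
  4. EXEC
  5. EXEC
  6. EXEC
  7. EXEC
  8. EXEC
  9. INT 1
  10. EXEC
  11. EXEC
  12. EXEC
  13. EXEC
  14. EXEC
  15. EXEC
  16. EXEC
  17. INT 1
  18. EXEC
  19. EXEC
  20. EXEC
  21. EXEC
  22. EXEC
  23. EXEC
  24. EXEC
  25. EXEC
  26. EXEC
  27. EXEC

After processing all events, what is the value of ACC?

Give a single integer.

Answer: 30

Derivation:
Event 1 (INT 0): INT 0 arrives: push (MAIN, PC=0), enter IRQ0 at PC=0 (depth now 1)
Event 2 (INT 1): INT 1 arrives: push (IRQ0, PC=0), enter IRQ1 at PC=0 (depth now 2)
Event 3 (EXEC): [IRQ1] PC=0: INC 1 -> ACC=1
Event 4 (EXEC): [IRQ1] PC=1: INC 4 -> ACC=5
Event 5 (EXEC): [IRQ1] PC=2: INC 3 -> ACC=8
Event 6 (EXEC): [IRQ1] PC=3: IRET -> resume IRQ0 at PC=0 (depth now 1)
Event 7 (EXEC): [IRQ0] PC=0: INC 2 -> ACC=10
Event 8 (EXEC): [IRQ0] PC=1: DEC 3 -> ACC=7
Event 9 (INT 1): INT 1 arrives: push (IRQ0, PC=2), enter IRQ1 at PC=0 (depth now 2)
Event 10 (EXEC): [IRQ1] PC=0: INC 1 -> ACC=8
Event 11 (EXEC): [IRQ1] PC=1: INC 4 -> ACC=12
Event 12 (EXEC): [IRQ1] PC=2: INC 3 -> ACC=15
Event 13 (EXEC): [IRQ1] PC=3: IRET -> resume IRQ0 at PC=2 (depth now 1)
Event 14 (EXEC): [IRQ0] PC=2: DEC 2 -> ACC=13
Event 15 (EXEC): [IRQ0] PC=3: IRET -> resume MAIN at PC=0 (depth now 0)
Event 16 (EXEC): [MAIN] PC=0: INC 3 -> ACC=16
Event 17 (INT 1): INT 1 arrives: push (MAIN, PC=1), enter IRQ1 at PC=0 (depth now 1)
Event 18 (EXEC): [IRQ1] PC=0: INC 1 -> ACC=17
Event 19 (EXEC): [IRQ1] PC=1: INC 4 -> ACC=21
Event 20 (EXEC): [IRQ1] PC=2: INC 3 -> ACC=24
Event 21 (EXEC): [IRQ1] PC=3: IRET -> resume MAIN at PC=1 (depth now 0)
Event 22 (EXEC): [MAIN] PC=1: NOP
Event 23 (EXEC): [MAIN] PC=2: INC 2 -> ACC=26
Event 24 (EXEC): [MAIN] PC=3: NOP
Event 25 (EXEC): [MAIN] PC=4: INC 4 -> ACC=30
Event 26 (EXEC): [MAIN] PC=5: NOP
Event 27 (EXEC): [MAIN] PC=6: HALT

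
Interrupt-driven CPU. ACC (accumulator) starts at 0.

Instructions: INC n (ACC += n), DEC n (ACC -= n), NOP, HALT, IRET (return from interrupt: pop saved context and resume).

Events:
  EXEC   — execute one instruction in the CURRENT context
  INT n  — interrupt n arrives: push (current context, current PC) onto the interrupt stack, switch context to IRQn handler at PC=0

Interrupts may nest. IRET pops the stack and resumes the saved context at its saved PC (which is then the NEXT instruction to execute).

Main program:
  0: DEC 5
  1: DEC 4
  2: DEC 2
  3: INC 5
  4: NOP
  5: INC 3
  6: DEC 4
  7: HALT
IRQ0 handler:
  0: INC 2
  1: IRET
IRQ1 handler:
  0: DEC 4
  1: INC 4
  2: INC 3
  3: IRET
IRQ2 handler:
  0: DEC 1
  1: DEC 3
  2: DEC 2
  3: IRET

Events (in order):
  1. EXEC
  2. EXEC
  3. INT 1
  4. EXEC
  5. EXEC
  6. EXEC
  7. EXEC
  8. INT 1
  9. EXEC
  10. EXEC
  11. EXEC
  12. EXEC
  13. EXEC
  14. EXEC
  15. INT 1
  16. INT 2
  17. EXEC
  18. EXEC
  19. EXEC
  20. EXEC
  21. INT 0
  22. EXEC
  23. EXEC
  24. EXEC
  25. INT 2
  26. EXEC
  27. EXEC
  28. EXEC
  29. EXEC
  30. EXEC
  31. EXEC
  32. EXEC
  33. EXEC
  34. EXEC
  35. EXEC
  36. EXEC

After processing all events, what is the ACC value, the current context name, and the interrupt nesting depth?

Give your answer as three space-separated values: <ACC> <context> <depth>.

Answer: -8 MAIN 0

Derivation:
Event 1 (EXEC): [MAIN] PC=0: DEC 5 -> ACC=-5
Event 2 (EXEC): [MAIN] PC=1: DEC 4 -> ACC=-9
Event 3 (INT 1): INT 1 arrives: push (MAIN, PC=2), enter IRQ1 at PC=0 (depth now 1)
Event 4 (EXEC): [IRQ1] PC=0: DEC 4 -> ACC=-13
Event 5 (EXEC): [IRQ1] PC=1: INC 4 -> ACC=-9
Event 6 (EXEC): [IRQ1] PC=2: INC 3 -> ACC=-6
Event 7 (EXEC): [IRQ1] PC=3: IRET -> resume MAIN at PC=2 (depth now 0)
Event 8 (INT 1): INT 1 arrives: push (MAIN, PC=2), enter IRQ1 at PC=0 (depth now 1)
Event 9 (EXEC): [IRQ1] PC=0: DEC 4 -> ACC=-10
Event 10 (EXEC): [IRQ1] PC=1: INC 4 -> ACC=-6
Event 11 (EXEC): [IRQ1] PC=2: INC 3 -> ACC=-3
Event 12 (EXEC): [IRQ1] PC=3: IRET -> resume MAIN at PC=2 (depth now 0)
Event 13 (EXEC): [MAIN] PC=2: DEC 2 -> ACC=-5
Event 14 (EXEC): [MAIN] PC=3: INC 5 -> ACC=0
Event 15 (INT 1): INT 1 arrives: push (MAIN, PC=4), enter IRQ1 at PC=0 (depth now 1)
Event 16 (INT 2): INT 2 arrives: push (IRQ1, PC=0), enter IRQ2 at PC=0 (depth now 2)
Event 17 (EXEC): [IRQ2] PC=0: DEC 1 -> ACC=-1
Event 18 (EXEC): [IRQ2] PC=1: DEC 3 -> ACC=-4
Event 19 (EXEC): [IRQ2] PC=2: DEC 2 -> ACC=-6
Event 20 (EXEC): [IRQ2] PC=3: IRET -> resume IRQ1 at PC=0 (depth now 1)
Event 21 (INT 0): INT 0 arrives: push (IRQ1, PC=0), enter IRQ0 at PC=0 (depth now 2)
Event 22 (EXEC): [IRQ0] PC=0: INC 2 -> ACC=-4
Event 23 (EXEC): [IRQ0] PC=1: IRET -> resume IRQ1 at PC=0 (depth now 1)
Event 24 (EXEC): [IRQ1] PC=0: DEC 4 -> ACC=-8
Event 25 (INT 2): INT 2 arrives: push (IRQ1, PC=1), enter IRQ2 at PC=0 (depth now 2)
Event 26 (EXEC): [IRQ2] PC=0: DEC 1 -> ACC=-9
Event 27 (EXEC): [IRQ2] PC=1: DEC 3 -> ACC=-12
Event 28 (EXEC): [IRQ2] PC=2: DEC 2 -> ACC=-14
Event 29 (EXEC): [IRQ2] PC=3: IRET -> resume IRQ1 at PC=1 (depth now 1)
Event 30 (EXEC): [IRQ1] PC=1: INC 4 -> ACC=-10
Event 31 (EXEC): [IRQ1] PC=2: INC 3 -> ACC=-7
Event 32 (EXEC): [IRQ1] PC=3: IRET -> resume MAIN at PC=4 (depth now 0)
Event 33 (EXEC): [MAIN] PC=4: NOP
Event 34 (EXEC): [MAIN] PC=5: INC 3 -> ACC=-4
Event 35 (EXEC): [MAIN] PC=6: DEC 4 -> ACC=-8
Event 36 (EXEC): [MAIN] PC=7: HALT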